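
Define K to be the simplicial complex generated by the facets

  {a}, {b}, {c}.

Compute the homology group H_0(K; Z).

H_0 ≅ Z^3.

K has 3 vertices.
rank ∂_0 = 0, rank ∂_1 = 0 ⇒ b_0 = 3 − 0 − 0 = 3. So H_0 = Z^3.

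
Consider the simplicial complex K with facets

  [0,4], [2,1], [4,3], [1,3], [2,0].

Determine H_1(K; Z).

H_1 = Z.

Order the vertices as 0 < 1 < 2 < 3 < 4. Listing each simplex with vertices in this order, K has dimension 1 with simplices:

  0-simplices (5): [0], [1], [2], [3], [4]
  1-simplices (5): [0,2], [0,4], [1,2], [1,3], [3,4]

so the chain groups are C_0 ≅ Z^5, C_1 ≅ Z^5.

∂_1: C_1 → C_0 sends each edge [p,q] (with p < q) to q − p.
The 5×5 boundary matrix has rank 4 and Smith normal form diag(1,1,1,1).

Computing H_k = (kernel of ∂_k) / (image of ∂_{k+1}):

  H_1: rank ker ∂_1 − rank ∂_2 = (5 − 4) − 0 = 1, and there is no ∂_2, so H_1 = Z.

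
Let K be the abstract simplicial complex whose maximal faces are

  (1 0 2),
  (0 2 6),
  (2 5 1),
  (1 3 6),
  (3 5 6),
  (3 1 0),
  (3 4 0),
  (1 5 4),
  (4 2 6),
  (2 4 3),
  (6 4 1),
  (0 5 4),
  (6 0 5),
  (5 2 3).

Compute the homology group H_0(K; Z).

H_0 ≅ Z.

Take the total order 0 < 1 < 2 < 3 < 4 < 5 < 6 on the vertex set. Then K (dimension 2) consists of the simplices:

  0-simplices (7): [0], [1], [2], [3], [4], [5], [6]
  1-simplices (21): [0,1], [0,2], [0,3], [0,4], [0,5], [0,6], [1,2], [1,3], [1,4], [1,5], [1,6], [2,3], [2,4], [2,5], [2,6], [3,4], [3,5], [3,6], [4,5], [4,6], [5,6]
  2-simplices (14): [0,1,2], [0,1,3], [0,2,6], [0,3,4], [0,4,5], [0,5,6], [1,2,5], [1,3,6], [1,4,5], [1,4,6], [2,3,4], [2,3,5], [2,4,6], [3,5,6]

so the chain groups are C_0 ≅ Z^7, C_1 ≅ Z^21, C_2 ≅ Z^14.

∂_1: C_1 → C_0 is given by ∂[p,q] = [q] − [p]. For instance
  ∂[3,5] = [5] − [3].
The 7×21 boundary matrix has rank 6 and Smith normal form diag(1,1,1,1,1,1).

The boundary map ∂_2: C_2 → C_1 maps a triangle to the signed sum of its edges. For instance
  ∂[2,4,6] = [4,6] − [2,6] + [2,4],
  ∂[3,5,6] = [5,6] − [3,6] + [3,5].
The 21×14 boundary matrix has rank 13 and Smith normal form diag(1,1,1,1,1,1,1,1,1,1,1,1,1).

Computing H_k = (kernel of ∂_k) / (image of ∂_{k+1}):

  H_0: rank C_0 − rank ∂_1 = 7 − 6 = 1, and the invariant factors of ∂_1 are all 1, so H_0 = Z.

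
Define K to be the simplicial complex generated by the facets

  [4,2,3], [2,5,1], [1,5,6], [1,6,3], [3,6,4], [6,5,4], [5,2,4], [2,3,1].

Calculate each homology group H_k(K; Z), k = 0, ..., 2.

K has 6 vertices, 12 edges, 8 triangles.
rank ∂_0 = 0, rank ∂_1 = 5 ⇒ b_0 = 6 − 0 − 5 = 1; all invariant factors of ∂_1 are 1 so no torsion. So H_0 = Z.
rank ∂_1 = 5, rank ∂_2 = 7 ⇒ b_1 = 12 − 5 − 7 = 0; all invariant factors of ∂_2 are 1 so no torsion. So H_1 = 0.
rank ∂_2 = 7, rank ∂_3 = 0 ⇒ b_2 = 8 − 7 − 0 = 1. So H_2 = Z.

H_0 = Z,  H_1 = 0,  H_2 = Z.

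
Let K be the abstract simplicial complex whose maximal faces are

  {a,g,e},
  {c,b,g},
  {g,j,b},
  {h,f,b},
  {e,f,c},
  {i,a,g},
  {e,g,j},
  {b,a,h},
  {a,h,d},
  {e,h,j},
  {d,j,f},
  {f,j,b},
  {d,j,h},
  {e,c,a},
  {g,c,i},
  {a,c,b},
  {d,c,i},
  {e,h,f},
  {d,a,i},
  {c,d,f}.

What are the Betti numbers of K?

Fix the vertex order a < b < c < d < e < f < g < h < i < j and write every simplex with vertices in increasing order. Then dim K = 2 and the simplices of K are:

  0-simplices (10): a, b, c, d, e, f, g, h, i, j
  1-simplices (30): ab, ac, ad, ae, ag, ah, ai, bc, bf, bg, bh, bj, cd, ce, cf, cg, ci, df, dh, di, dj, ef, eg, eh, ej, fh, fj, gi, gj, hj
  2-simplices (20): abc, abh, ace, adh, adi, aeg, agi, bcg, bfh, bfj, bgj, cdf, cdi, cef, cgi, dfj, dhj, efh, egj, ehj

giving chain groups C_0 ≅ Z^10, C_1 ≅ Z^30, C_2 ≅ Z^20.

Boundary ∂_1: C_1 → C_0 is given by ∂[p,q] = [q] − [p].
The 10×30 boundary matrix has rank 9 and Smith normal form diag(1,1,1,1,1,1,1,1,1).

The boundary map ∂_2: C_2 → C_1 sends each 2-simplex [p,q,r] to [q,r] − [p,r] + [p,q]. For instance
  ∂ace = ce − ae + ac,
  ∂adi = di − ai + ad.
The resulting 30×20 matrix has rank 20, and its Smith normal form has invariant factors (1,1,1,1,1,1,1,1,1,1,1,1,1,1,1,1,1,1,1,2).

Now H_k = ker ∂_k / im ∂_{k+1}, so:

  H_0: rank C_0 − rank ∂_1 = 10 − 9 = 1, and the invariant factors of ∂_1 are all 1, so H_0 ≅ Z.
  H_1: rank ker ∂_1 − rank ∂_2 = (30 − 9) − 20 = 1, and ∂_2 has invariant factor 2 > 1, so H_1 ≅ Z ⊕ Z/2Z.
  H_2: rank ker ∂_2 − rank ∂_3 = (20 − 20) − 0 = 0, and there is no ∂_3, so H_2 ≅ 0.

As a check, the Euler characteristic is 10 − 30 + 20 = 0, which agrees with 1 − 1 + 0 = 0.

Hence the Betti numbers are b_0 = 1, b_1 = 1, b_2 = 0.

b_0 = 1, b_1 = 1, b_2 = 0.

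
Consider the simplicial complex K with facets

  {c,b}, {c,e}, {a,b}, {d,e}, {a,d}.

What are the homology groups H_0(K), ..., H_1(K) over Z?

H_0 = Z,  H_1 = Z.

Take the total order a < b < c < d < e on the vertex set. Then K (dimension 1) consists of the simplices:

  0-simplices (5): a, b, c, d, e
  1-simplices (5): ab, ad, bc, ce, de

giving chain groups C_0 ≅ Z^5, C_1 ≅ Z^5.

The boundary map ∂_1: C_1 → C_0 maps an edge to its endpoints' difference, ∂[p,q] = q − p.
The 5×5 boundary matrix has rank 4 and Smith normal form diag(1,1,1,1).

From H_k ≅ ker(∂_k) / im(∂_{k+1}) we obtain:

  H_0: rank C_0 − rank ∂_1 = 5 − 4 = 1, and the invariant factors of ∂_1 are all 1, so H_0 ≅ Z.
  H_1: rank ker ∂_1 − rank ∂_2 = (5 − 4) − 0 = 1, and there is no ∂_2, so H_1 ≅ Z.

As a check, the Euler characteristic is 5 − 5 = 0, which agrees with 1 − 1 = 0.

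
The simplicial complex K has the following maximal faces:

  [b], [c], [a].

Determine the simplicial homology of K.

K has 3 vertices.
rank ∂_0 = 0, rank ∂_1 = 0 ⇒ b_0 = 3 − 0 − 0 = 3. So H_0 ≅ Z^3.

H_0 = Z^3.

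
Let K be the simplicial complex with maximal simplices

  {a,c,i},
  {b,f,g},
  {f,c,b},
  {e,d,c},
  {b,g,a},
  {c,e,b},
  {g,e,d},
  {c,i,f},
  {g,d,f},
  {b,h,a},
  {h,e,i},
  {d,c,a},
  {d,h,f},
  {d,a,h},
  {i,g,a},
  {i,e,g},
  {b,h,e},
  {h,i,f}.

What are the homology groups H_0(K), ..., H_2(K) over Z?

We work with the vertex ordering a < b < c < d < e < f < g < h < i. The simplices of K, each written with vertices in increasing order, are:

  0-simplices (9): a, b, c, d, e, f, g, h, i
  1-simplices (27): ab, ac, ad, ag, ah, ai, bc, be, bf, bg, bh, cd, ce, cf, ci, de, df, dg, dh, eg, eh, ei, fg, fh, fi, gi, hi
  2-simplices (18): abg, abh, acd, aci, adh, agi, bce, bcf, beh, bfg, cde, cfi, deg, dfg, dfh, egi, ehi, fhi

Hence C_0 ≅ Z^9, C_1 ≅ Z^27, C_2 ≅ Z^18.

Boundary ∂_1: C_1 → C_0 sends each edge [p,q] (with p < q) to q − p. For instance
  ∂dg = g − d.
The 9×27 boundary matrix has rank 8 and Smith normal form diag(1,1,1,1,1,1,1,1).

∂_2: C_2 → C_1 maps a triangle to the signed sum of its edges. For instance
  ∂adh = dh − ah + ad,
  ∂ehi = hi − ei + eh.
As a 27×18 matrix over Z this has rank 17, with invariant factors (1,1,1,1,1,1,1,1,1,1,1,1,1,1,1,1,1).

Computing H_k = (kernel of ∂_k) / (image of ∂_{k+1}):

  H_0: rank C_0 − rank ∂_1 = 9 − 8 = 1, and the invariant factors of ∂_1 are all 1, so H_0 ≅ Z.
  H_1: rank ker ∂_1 − rank ∂_2 = (27 − 8) − 17 = 2, and the invariant factors of ∂_2 are all 1, so H_1 ≅ Z^2.
  H_2: rank ker ∂_2 − rank ∂_3 = (18 − 17) − 0 = 1, and there is no ∂_3, so H_2 ≅ Z.

H_0 = Z,  H_1 = Z^2,  H_2 = Z.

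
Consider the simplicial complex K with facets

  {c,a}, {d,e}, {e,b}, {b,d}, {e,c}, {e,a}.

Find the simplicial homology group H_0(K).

Order the vertices as a < b < c < d < e. Listing each simplex with vertices in this order, K has dimension 1 with simplices:

  0-simplices (5): a, b, c, d, e
  1-simplices (6): ac, ae, bd, be, ce, de

so the chain groups are C_0 ≅ Z^5, C_1 ≅ Z^6.

The boundary map ∂_1: C_1 → C_0 maps an edge to its endpoints' difference, ∂[p,q] = q − p.
This gives a 5×6 integer matrix of rank 4; reducing to Smith normal form yields diagonal entries (1,1,1,1).

Reading off H_k = ker ∂_k / im ∂_{k+1}:

  H_0: rank C_0 − rank ∂_1 = 5 − 4 = 1, and the invariant factors of ∂_1 are all 1, so H_0 = Z.

(K is a triangulation of a wedge of 2 circles.)

H_0 ≅ Z.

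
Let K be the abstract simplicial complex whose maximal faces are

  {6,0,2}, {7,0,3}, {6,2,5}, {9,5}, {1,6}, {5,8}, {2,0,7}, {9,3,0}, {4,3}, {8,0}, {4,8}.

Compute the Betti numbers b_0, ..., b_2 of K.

b_0 = 1, b_1 = 3, b_2 = 0.

Order the vertices as 0 < 1 < 2 < 3 < 4 < 5 < 6 < 7 < 8 < 9. Listing each simplex with vertices in this order, K has dimension 2 with simplices:

  0-simplices (10): [0], [1], [2], [3], [4], [5], [6], [7], [8], [9]
  1-simplices (17): [0,2], [0,3], [0,6], [0,7], [0,8], [0,9], [1,6], [2,5], [2,6], [2,7], [3,4], [3,7], [3,9], [4,8], [5,6], [5,8], [5,9]
  2-simplices (5): [0,2,6], [0,2,7], [0,3,7], [0,3,9], [2,5,6]

giving chain groups C_0 ≅ Z^10, C_1 ≅ Z^17, C_2 ≅ Z^5.

Boundary ∂_1: C_1 → C_0 maps an edge to its endpoints' difference, ∂[p,q] = q − p.
This gives a 10×17 integer matrix of rank 9; reducing to Smith normal form yields diagonal entries (1,1,1,1,1,1,1,1,1).

The boundary map ∂_2: C_2 → C_1 sends each 2-simplex [p,q,r] to [q,r] − [p,r] + [p,q]. For instance
  ∂[2,5,6] = [5,6] − [2,6] + [2,5],
  ∂[0,2,7] = [2,7] − [0,7] + [0,2].
As a 17×5 matrix over Z this has rank 5, with invariant factors (1,1,1,1,1).

From H_k ≅ ker(∂_k) / im(∂_{k+1}) we obtain:

  H_0: rank C_0 − rank ∂_1 = 10 − 9 = 1, and the invariant factors of ∂_1 are all 1, so H_0 = Z.
  H_1: rank ker ∂_1 − rank ∂_2 = (17 − 9) − 5 = 3, and the invariant factors of ∂_2 are all 1, so H_1 = Z^3.
  H_2: rank ker ∂_2 − rank ∂_3 = (5 − 5) − 0 = 0, and there is no ∂_3, so H_2 = 0.

Hence the Betti numbers are b_0 = 1, b_1 = 3, b_2 = 0.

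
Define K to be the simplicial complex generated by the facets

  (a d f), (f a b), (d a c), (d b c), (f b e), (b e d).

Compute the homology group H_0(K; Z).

H_0 ≅ Z.

Fix the vertex order a < b < c < d < e < f and write every simplex with vertices in increasing order. Then dim K = 2 and the simplices of K are:

  0-simplices (6): a, b, c, d, e, f
  1-simplices (12): ab, ac, ad, af, bc, bd, be, bf, cd, de, df, ef
  2-simplices (6): abf, acd, adf, bcd, bde, bef

giving chain groups C_0 ≅ Z^6, C_1 ≅ Z^12, C_2 ≅ Z^6.

Boundary ∂_1: C_1 → C_0 is given by ∂[p,q] = [q] − [p]. For instance
  ∂af = f − a.
This gives a 6×12 integer matrix of rank 5; reducing to Smith normal form yields diagonal entries (1,1,1,1,1).

The boundary map ∂_2: C_2 → C_1 acts by ∂[p,q,r] = [q,r] − [p,r] + [p,q]. For instance
  ∂abf = bf − af + ab,
  ∂bcd = cd − bd + bc.
As a 12×6 matrix over Z this has rank 6, with invariant factors (1,1,1,1,1,1).

Reading off H_k = ker ∂_k / im ∂_{k+1}:

  H_0: rank C_0 − rank ∂_1 = 6 − 5 = 1, and the invariant factors of ∂_1 are all 1, so H_0 ≅ Z.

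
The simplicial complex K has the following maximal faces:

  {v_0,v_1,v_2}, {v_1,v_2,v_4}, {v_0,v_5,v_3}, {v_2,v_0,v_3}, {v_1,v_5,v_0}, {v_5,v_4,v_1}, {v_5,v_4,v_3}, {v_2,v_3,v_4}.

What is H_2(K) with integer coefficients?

Take the total order v_0 < v_1 < v_2 < v_3 < v_4 < v_5 on the vertex set. Then K (dimension 2) consists of the simplices:

  0-simplices (6): [v_0], [v_1], [v_2], [v_3], [v_4], [v_5]
  1-simplices (12): [v_0,v_1], [v_0,v_2], [v_0,v_3], [v_0,v_5], [v_1,v_2], [v_1,v_4], [v_1,v_5], [v_2,v_3], [v_2,v_4], [v_3,v_4], [v_3,v_5], [v_4,v_5]
  2-simplices (8): [v_0,v_1,v_2], [v_0,v_1,v_5], [v_0,v_2,v_3], [v_0,v_3,v_5], [v_1,v_2,v_4], [v_1,v_4,v_5], [v_2,v_3,v_4], [v_3,v_4,v_5]

so the chain groups are C_0 ≅ Z^6, C_1 ≅ Z^12, C_2 ≅ Z^8.

∂_1: C_1 → C_0 is given by ∂[p,q] = [q] − [p].
The resulting 6×12 matrix has rank 5, and its Smith normal form has invariant factors (1,1,1,1,1).

The boundary map ∂_2: C_2 → C_1 maps a triangle to the signed sum of its edges. For instance
  ∂[v_0,v_1,v_5] = [v_1,v_5] − [v_0,v_5] + [v_0,v_1],
  ∂[v_3,v_4,v_5] = [v_4,v_5] − [v_3,v_5] + [v_3,v_4].
The 12×8 boundary matrix has rank 7 and Smith normal form diag(1,1,1,1,1,1,1).

Now H_k = ker ∂_k / im ∂_{k+1}, so:

  H_2: rank ker ∂_2 − rank ∂_3 = (8 − 7) − 0 = 1, and there is no ∂_3, so H_2 = Z.

H_2 ≅ Z.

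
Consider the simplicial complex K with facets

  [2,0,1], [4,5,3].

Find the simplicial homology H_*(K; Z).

H_0 ≅ Z^2,  H_1 = 0,  H_2 = 0.

We work with the vertex ordering 0 < 1 < 2 < 3 < 4 < 5. The simplices of K, each written with vertices in increasing order, are:

  0-simplices (6): [0], [1], [2], [3], [4], [5]
  1-simplices (6): [0,1], [0,2], [1,2], [3,4], [3,5], [4,5]
  2-simplices (2): [0,1,2], [3,4,5]

giving chain groups C_0 ≅ Z^6, C_1 ≅ Z^6, C_2 ≅ Z^2.

Boundary ∂_1: C_1 → C_0 sends each edge [p,q] (with p < q) to q − p.
As a 6×6 matrix over Z this has rank 4, with invariant factors (1,1,1,1).

Boundary ∂_2: C_2 → C_1 maps a triangle to the signed sum of its edges. For instance
  ∂[0,1,2] = [1,2] − [0,2] + [0,1],
  ∂[3,4,5] = [4,5] − [3,5] + [3,4].
This gives a 6×2 integer matrix of rank 2; reducing to Smith normal form yields diagonal entries (1,1).

Computing H_k = (kernel of ∂_k) / (image of ∂_{k+1}):

  H_0: rank C_0 − rank ∂_1 = 6 − 4 = 2, and the invariant factors of ∂_1 are all 1, so H_0 ≅ Z^2.
  H_1: rank ker ∂_1 − rank ∂_2 = (6 − 4) − 2 = 0, and the invariant factors of ∂_2 are all 1, so H_1 ≅ 0.
  H_2: rank ker ∂_2 − rank ∂_3 = (2 − 2) − 0 = 0, and there is no ∂_3, so H_2 ≅ 0.

As a check, the Euler characteristic is 6 − 6 + 2 = 2, which agrees with 2 − 0 + 0 = 2.
(K is a triangulation of the disjoint union of the 2-simplex and the 2-simplex.)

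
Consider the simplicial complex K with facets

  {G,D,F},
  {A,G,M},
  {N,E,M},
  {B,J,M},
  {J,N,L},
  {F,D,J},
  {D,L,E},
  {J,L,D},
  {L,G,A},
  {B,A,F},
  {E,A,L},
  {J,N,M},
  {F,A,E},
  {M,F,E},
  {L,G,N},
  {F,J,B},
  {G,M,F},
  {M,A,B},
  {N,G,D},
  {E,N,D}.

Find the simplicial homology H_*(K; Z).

H_0 ≅ Z,  H_1 ≅ Z ⊕ Z_2,  H_2 = 0.

K has 10 vertices, 30 edges, 20 triangles.
rank ∂_0 = 0, rank ∂_1 = 9 ⇒ b_0 = 10 − 0 − 9 = 1; all invariant factors of ∂_1 are 1 so no torsion. So H_0 ≅ Z.
rank ∂_1 = 9, rank ∂_2 = 20 ⇒ b_1 = 30 − 9 − 20 = 1; ∂_2 has invariant factor(s) [2] giving torsion. So H_1 ≅ Z ⊕ Z_2.
rank ∂_2 = 20, rank ∂_3 = 0 ⇒ b_2 = 20 − 20 − 0 = 0. So H_2 ≅ 0.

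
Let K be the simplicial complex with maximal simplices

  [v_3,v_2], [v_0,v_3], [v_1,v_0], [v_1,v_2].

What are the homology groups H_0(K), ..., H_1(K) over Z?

We work with the vertex ordering v_0 < v_1 < v_2 < v_3. The simplices of K, each written with vertices in increasing order, are:

  0-simplices (4): [v_0], [v_1], [v_2], [v_3]
  1-simplices (4): [v_0,v_1], [v_0,v_3], [v_1,v_2], [v_2,v_3]

giving chain groups C_0 ≅ Z^4, C_1 ≅ Z^4.

The boundary map ∂_1: C_1 → C_0 sends each edge [p,q] (with p < q) to q − p.
The 4×4 boundary matrix has rank 3 and Smith normal form diag(1,1,1).

From H_k ≅ ker(∂_k) / im(∂_{k+1}) we obtain:

  H_0: rank C_0 − rank ∂_1 = 4 − 3 = 1, and the invariant factors of ∂_1 are all 1, so H_0 ≅ Z.
  H_1: rank ker ∂_1 − rank ∂_2 = (4 − 3) − 0 = 1, and there is no ∂_2, so H_1 ≅ Z.

As a check, the Euler characteristic is 4 − 4 = 0, which agrees with 1 − 1 = 0.
(K is a triangulation of the circle S^1.)

H_0 = Z,  H_1 = Z.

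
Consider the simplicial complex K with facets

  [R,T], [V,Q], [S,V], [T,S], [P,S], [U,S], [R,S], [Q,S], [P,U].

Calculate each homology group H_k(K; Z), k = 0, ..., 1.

H_0 ≅ Z,  H_1 ≅ Z^3.

We work with the vertex ordering P < Q < R < S < T < U < V. The simplices of K, each written with vertices in increasing order, are:

  0-simplices (7): P, Q, R, S, T, U, V
  1-simplices (9): PS, PU, QS, QV, RS, RT, ST, SU, SV

so the chain groups are C_0 ≅ Z^7, C_1 ≅ Z^9.

The boundary map ∂_1: C_1 → C_0 maps an edge to its endpoints' difference, ∂[p,q] = q − p.
The resulting 7×9 matrix has rank 6, and its Smith normal form has invariant factors (1,1,1,1,1,1).

Now H_k = ker ∂_k / im ∂_{k+1}, so:

  H_0: rank C_0 − rank ∂_1 = 7 − 6 = 1, and the invariant factors of ∂_1 are all 1, so H_0 ≅ Z.
  H_1: rank ker ∂_1 − rank ∂_2 = (9 − 6) − 0 = 3, and there is no ∂_2, so H_1 ≅ Z^3.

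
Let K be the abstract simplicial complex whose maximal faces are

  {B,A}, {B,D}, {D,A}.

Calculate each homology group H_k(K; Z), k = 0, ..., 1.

H_0 = Z,  H_1 = Z.

K has 3 vertices, 3 edges.
rank ∂_0 = 0, rank ∂_1 = 2 ⇒ b_0 = 3 − 0 − 2 = 1; all invariant factors of ∂_1 are 1 so no torsion. So H_0 ≅ Z.
rank ∂_1 = 2, rank ∂_2 = 0 ⇒ b_1 = 3 − 2 − 0 = 1. So H_1 ≅ Z.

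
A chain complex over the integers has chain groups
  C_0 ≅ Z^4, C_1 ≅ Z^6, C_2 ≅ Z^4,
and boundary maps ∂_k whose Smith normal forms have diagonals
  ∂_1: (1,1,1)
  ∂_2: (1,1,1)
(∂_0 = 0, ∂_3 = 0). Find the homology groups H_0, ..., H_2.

H_0: b_0 = 4 − 0 − 3 = 1; torsion from ∂_1 factors > 1: none. So H_0 = Z.
H_1: b_1 = 6 − 3 − 3 = 0; torsion from ∂_2 factors > 1: none. So H_1 = 0.
H_2: b_2 = 4 − 3 − 0 = 1; torsion from ∂_3 factors > 1: none. So H_2 = Z.

H_0 = Z,  H_1 = 0,  H_2 = Z.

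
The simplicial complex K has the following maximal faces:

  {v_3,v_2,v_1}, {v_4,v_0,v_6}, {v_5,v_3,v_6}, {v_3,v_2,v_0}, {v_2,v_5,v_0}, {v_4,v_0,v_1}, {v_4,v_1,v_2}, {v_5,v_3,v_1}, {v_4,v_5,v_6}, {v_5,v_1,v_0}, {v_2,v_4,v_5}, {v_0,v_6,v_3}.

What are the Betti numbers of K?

b_0 = 1, b_1 = 0, b_2 = 0.

Take the total order v_0 < v_1 < v_2 < v_3 < v_4 < v_5 < v_6 on the vertex set. Then K (dimension 2) consists of the simplices:

  0-simplices (7): [v_0], [v_1], [v_2], [v_3], [v_4], [v_5], [v_6]
  1-simplices (18): (18 of them)
  2-simplices (12): (12 of them)

Hence C_0 ≅ Z^7, C_1 ≅ Z^18, C_2 ≅ Z^12.

∂_1: C_1 → C_0 maps an edge to its endpoints' difference, ∂[p,q] = q − p.
As a 7×18 matrix over Z this has rank 6, with invariant factors (1,1,1,1,1,1).

Boundary ∂_2: C_2 → C_1 sends each 2-simplex [p,q,r] to [q,r] − [p,r] + [p,q]. For instance
  ∂[v_4,v_5,v_6] = [v_5,v_6] − [v_4,v_6] + [v_4,v_5],
  ∂[v_0,v_2,v_5] = [v_2,v_5] − [v_0,v_5] + [v_0,v_2].
As a 18×12 matrix over Z this has rank 12, with invariant factors (1,1,1,1,1,1,1,1,1,1,1,2).

Now H_k = ker ∂_k / im ∂_{k+1}, so:

  H_0: rank C_0 − rank ∂_1 = 7 − 6 = 1, and the invariant factors of ∂_1 are all 1, so H_0 ≅ Z.
  H_1: rank ker ∂_1 − rank ∂_2 = (18 − 6) − 12 = 0, and ∂_2 has invariant factor 2 > 1, so H_1 ≅ Z/2Z.
  H_2: rank ker ∂_2 − rank ∂_3 = (12 − 12) − 0 = 0, and there is no ∂_3, so H_2 ≅ 0.

(K is a triangulation of the real projective plane RP^2.)

Hence the Betti numbers are b_0 = 1, b_1 = 0, b_2 = 0.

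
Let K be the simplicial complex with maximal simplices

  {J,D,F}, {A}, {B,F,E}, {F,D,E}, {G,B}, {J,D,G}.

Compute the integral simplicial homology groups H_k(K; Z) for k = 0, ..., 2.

K has 7 vertices, 10 edges, 4 triangles.
rank ∂_0 = 0, rank ∂_1 = 5 ⇒ b_0 = 7 − 0 − 5 = 2; all invariant factors of ∂_1 are 1 so no torsion. So H_0 ≅ Z^2.
rank ∂_1 = 5, rank ∂_2 = 4 ⇒ b_1 = 10 − 5 − 4 = 1; all invariant factors of ∂_2 are 1 so no torsion. So H_1 ≅ Z.
rank ∂_2 = 4, rank ∂_3 = 0 ⇒ b_2 = 4 − 4 − 0 = 0. So H_2 ≅ 0.

H_0 ≅ Z^2,  H_1 ≅ Z,  H_2 = 0.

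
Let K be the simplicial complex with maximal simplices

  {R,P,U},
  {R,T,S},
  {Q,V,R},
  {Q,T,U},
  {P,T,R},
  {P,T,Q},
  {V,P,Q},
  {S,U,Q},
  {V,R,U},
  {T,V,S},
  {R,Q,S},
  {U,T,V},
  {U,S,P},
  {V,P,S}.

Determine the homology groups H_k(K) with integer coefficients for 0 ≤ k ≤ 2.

H_0 ≅ Z,  H_1 ≅ Z^2,  H_2 ≅ Z.

Order the vertices as P < Q < R < S < T < U < V. Listing each simplex with vertices in this order, K has dimension 2 with simplices:

  0-simplices (7): P, Q, R, S, T, U, V
  1-simplices (21): PQ, PR, PS, PT, PU, PV, QR, QS, QT, QU, QV, RS, RT, RU, RV, ST, SU, SV, TU, TV, UV
  2-simplices (14): PQT, PQV, PRT, PRU, PSU, PSV, QRS, QRV, QSU, QTU, RST, RUV, STV, TUV

so the chain groups are C_0 ≅ Z^7, C_1 ≅ Z^21, C_2 ≅ Z^14.

The boundary map ∂_1: C_1 → C_0 is given by ∂[p,q] = [q] − [p].
The 7×21 boundary matrix has rank 6 and Smith normal form diag(1,1,1,1,1,1).

∂_2: C_2 → C_1 acts by ∂[p,q,r] = [q,r] − [p,r] + [p,q]. For instance
  ∂PQT = QT − PT + PQ,
  ∂PSV = SV − PV + PS.
The resulting 21×14 matrix has rank 13, and its Smith normal form has invariant factors (1,1,1,1,1,1,1,1,1,1,1,1,1).

Now H_k = ker ∂_k / im ∂_{k+1}, so:

  H_0: rank C_0 − rank ∂_1 = 7 − 6 = 1, and the invariant factors of ∂_1 are all 1, so H_0 ≅ Z.
  H_1: rank ker ∂_1 − rank ∂_2 = (21 − 6) − 13 = 2, and the invariant factors of ∂_2 are all 1, so H_1 ≅ Z^2.
  H_2: rank ker ∂_2 − rank ∂_3 = (14 − 13) − 0 = 1, and there is no ∂_3, so H_2 ≅ Z.

As a check, the Euler characteristic is 7 − 21 + 14 = 0, which agrees with 1 − 2 + 1 = 0.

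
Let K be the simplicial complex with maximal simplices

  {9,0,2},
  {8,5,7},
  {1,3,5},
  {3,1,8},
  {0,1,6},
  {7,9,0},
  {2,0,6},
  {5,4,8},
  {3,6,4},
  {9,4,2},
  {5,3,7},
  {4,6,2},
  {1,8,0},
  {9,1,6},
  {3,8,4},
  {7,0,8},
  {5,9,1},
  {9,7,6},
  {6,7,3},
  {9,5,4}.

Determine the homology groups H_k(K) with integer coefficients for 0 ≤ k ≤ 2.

H_0 = Z,  H_1 = Z ⊕ Z/2Z,  H_2 = 0.

Fix the vertex order 0 < 1 < 2 < 3 < 4 < 5 < 6 < 7 < 8 < 9 and write every simplex with vertices in increasing order. Then dim K = 2 and the simplices of K are:

  0-simplices (10): [0], [1], [2], [3], [4], [5], [6], [7], [8], [9]
  1-simplices (30): (30 of them)
  2-simplices (20): (20 of them)

Hence C_0 ≅ Z^10, C_1 ≅ Z^30, C_2 ≅ Z^20.

Boundary ∂_1: C_1 → C_0 sends each edge [p,q] (with p < q) to q − p. For instance
  ∂[2,6] = [6] − [2].
The resulting 10×30 matrix has rank 9, and its Smith normal form has invariant factors (1,1,1,1,1,1,1,1,1).

∂_2: C_2 → C_1 maps a triangle to the signed sum of its edges. For instance
  ∂[0,1,6] = [1,6] − [0,6] + [0,1],
  ∂[2,4,9] = [4,9] − [2,9] + [2,4].
This gives a 30×20 integer matrix of rank 20; reducing to Smith normal form yields diagonal entries (1,1,1,1,1,1,1,1,1,1,1,1,1,1,1,1,1,1,1,2).

Reading off H_k = ker ∂_k / im ∂_{k+1}:

  H_0: rank C_0 − rank ∂_1 = 10 − 9 = 1, and the invariant factors of ∂_1 are all 1, so H_0 = Z.
  H_1: rank ker ∂_1 − rank ∂_2 = (30 − 9) − 20 = 1, and ∂_2 has invariant factor 2 > 1, so H_1 = Z ⊕ Z/2Z.
  H_2: rank ker ∂_2 − rank ∂_3 = (20 − 20) − 0 = 0, and there is no ∂_3, so H_2 = 0.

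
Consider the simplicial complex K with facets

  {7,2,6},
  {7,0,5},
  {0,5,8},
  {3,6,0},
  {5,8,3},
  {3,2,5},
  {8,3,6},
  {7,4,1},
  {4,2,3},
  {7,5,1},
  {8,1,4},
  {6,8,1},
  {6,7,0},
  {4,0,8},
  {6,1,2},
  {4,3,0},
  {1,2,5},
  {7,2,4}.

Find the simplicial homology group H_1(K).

Order the vertices as 0 < 1 < 2 < 3 < 4 < 5 < 6 < 7 < 8. Listing each simplex with vertices in this order, K has dimension 2 with simplices:

  0-simplices (9): [0], [1], [2], [3], [4], [5], [6], [7], [8]
  1-simplices (27): (27 of them)
  2-simplices (18): [0,3,4], [0,3,6], [0,4,8], [0,5,7], [0,5,8], [0,6,7], [1,2,5], [1,2,6], [1,4,7], [1,4,8], [1,5,7], [1,6,8], [2,3,4], [2,3,5], [2,4,7], [2,6,7], [3,5,8], [3,6,8]

giving chain groups C_0 ≅ Z^9, C_1 ≅ Z^27, C_2 ≅ Z^18.

Boundary ∂_1: C_1 → C_0 sends each edge [p,q] (with p < q) to q − p. For instance
  ∂[3,4] = [4] − [3].
This gives a 9×27 integer matrix of rank 8; reducing to Smith normal form yields diagonal entries (1,1,1,1,1,1,1,1).

Boundary ∂_2: C_2 → C_1 maps a triangle to the signed sum of its edges. For instance
  ∂[1,4,8] = [4,8] − [1,8] + [1,4],
  ∂[3,5,8] = [5,8] − [3,8] + [3,5].
As a 27×18 matrix over Z this has rank 18, with invariant factors (1,1,1,1,1,1,1,1,1,1,1,1,1,1,1,1,1,2).

Computing H_k = (kernel of ∂_k) / (image of ∂_{k+1}):

  H_1: rank ker ∂_1 − rank ∂_2 = (27 − 8) − 18 = 1, and ∂_2 has invariant factor 2 > 1, so H_1 = Z ⊕ Z/2.

(K is a triangulation of the Klein bottle.)

H_1 ≅ Z ⊕ Z/2.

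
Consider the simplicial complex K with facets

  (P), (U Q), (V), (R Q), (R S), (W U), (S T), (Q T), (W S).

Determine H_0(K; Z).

Take the total order P < Q < R < S < T < U < V < W on the vertex set. Then K (dimension 1) consists of the simplices:

  0-simplices (8): P, Q, R, S, T, U, V, W
  1-simplices (7): QR, QT, QU, RS, ST, SW, UW

giving chain groups C_0 ≅ Z^8, C_1 ≅ Z^7.

Boundary ∂_1: C_1 → C_0 is given by ∂[p,q] = [q] − [p].
As a 8×7 matrix over Z this has rank 5, with invariant factors (1,1,1,1,1).

Reading off H_k = ker ∂_k / im ∂_{k+1}:

  H_0: rank C_0 − rank ∂_1 = 8 − 5 = 3, and the invariant factors of ∂_1 are all 1, so H_0 ≅ Z^3.

H_0 ≅ Z^3.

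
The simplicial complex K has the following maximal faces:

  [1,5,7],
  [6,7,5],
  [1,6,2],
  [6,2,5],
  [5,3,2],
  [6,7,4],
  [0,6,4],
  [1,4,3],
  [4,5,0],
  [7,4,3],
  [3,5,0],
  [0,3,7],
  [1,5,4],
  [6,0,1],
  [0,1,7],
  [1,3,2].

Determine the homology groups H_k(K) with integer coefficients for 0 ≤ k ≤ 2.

Order the vertices as 0 < 1 < 2 < 3 < 4 < 5 < 6 < 7. Listing each simplex with vertices in this order, K has dimension 2 with simplices:

  0-simplices (8): [0], [1], [2], [3], [4], [5], [6], [7]
  1-simplices (24): (24 of them)
  2-simplices (16): [0,1,6], [0,1,7], [0,3,5], [0,3,7], [0,4,5], [0,4,6], [1,2,3], [1,2,6], [1,3,4], [1,4,5], [1,5,7], [2,3,5], [2,5,6], [3,4,7], [4,6,7], [5,6,7]

Hence C_0 ≅ Z^8, C_1 ≅ Z^24, C_2 ≅ Z^16.

∂_1: C_1 → C_0 maps an edge to its endpoints' difference, ∂[p,q] = q − p. For instance
  ∂[5,7] = [7] − [5].
As a 8×24 matrix over Z this has rank 7, with invariant factors (1,1,1,1,1,1,1).

∂_2: C_2 → C_1 sends each 2-simplex [p,q,r] to [q,r] − [p,r] + [p,q]. For instance
  ∂[1,4,5] = [4,5] − [1,5] + [1,4],
  ∂[0,4,5] = [4,5] − [0,5] + [0,4].
The resulting 24×16 matrix has rank 15, and its Smith normal form has invariant factors (1,1,1,1,1,1,1,1,1,1,1,1,1,1,1).

From H_k ≅ ker(∂_k) / im(∂_{k+1}) we obtain:

  H_0: rank C_0 − rank ∂_1 = 8 − 7 = 1, and the invariant factors of ∂_1 are all 1, so H_0 ≅ Z.
  H_1: rank ker ∂_1 − rank ∂_2 = (24 − 7) − 15 = 2, and the invariant factors of ∂_2 are all 1, so H_1 ≅ Z^2.
  H_2: rank ker ∂_2 − rank ∂_3 = (16 − 15) − 0 = 1, and there is no ∂_3, so H_2 ≅ Z.

As a check, the Euler characteristic is 8 − 24 + 16 = 0, which agrees with 1 − 2 + 1 = 0.
(K is a triangulation of the torus T^2.)

H_0 ≅ Z,  H_1 ≅ Z^2,  H_2 ≅ Z.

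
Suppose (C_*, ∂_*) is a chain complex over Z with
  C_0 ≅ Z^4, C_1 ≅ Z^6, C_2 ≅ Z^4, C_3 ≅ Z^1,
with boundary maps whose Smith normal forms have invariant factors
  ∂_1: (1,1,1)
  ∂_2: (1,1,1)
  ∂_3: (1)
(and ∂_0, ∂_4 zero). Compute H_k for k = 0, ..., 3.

H_0: b_0 = 4 − 0 − 3 = 1; torsion from ∂_1 factors > 1: none. So H_0 ≅ Z.
H_1: b_1 = 6 − 3 − 3 = 0; torsion from ∂_2 factors > 1: none. So H_1 ≅ 0.
H_2: b_2 = 4 − 3 − 1 = 0; torsion from ∂_3 factors > 1: none. So H_2 ≅ 0.
H_3: b_3 = 1 − 1 − 0 = 0; torsion from ∂_4 factors > 1: none. So H_3 ≅ 0.

H_0 ≅ Z,  H_1 = 0,  H_2 = 0,  H_3 = 0.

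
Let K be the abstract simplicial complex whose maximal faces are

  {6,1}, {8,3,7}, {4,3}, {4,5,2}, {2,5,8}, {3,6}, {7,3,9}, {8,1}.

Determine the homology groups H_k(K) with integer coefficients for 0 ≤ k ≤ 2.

We work with the vertex ordering 1 < 2 < 3 < 4 < 5 < 6 < 7 < 8 < 9. The simplices of K, each written with vertices in increasing order, are:

  0-simplices (9): [1], [2], [3], [4], [5], [6], [7], [8], [9]
  1-simplices (14): [1,6], [1,8], [2,4], [2,5], [2,8], [3,4], [3,6], [3,7], [3,8], [3,9], [4,5], [5,8], [7,8], [7,9]
  2-simplices (4): [2,4,5], [2,5,8], [3,7,8], [3,7,9]

giving chain groups C_0 ≅ Z^9, C_1 ≅ Z^14, C_2 ≅ Z^4.

The boundary map ∂_1: C_1 → C_0 sends each edge [p,q] (with p < q) to q − p.
As a 9×14 matrix over Z this has rank 8, with invariant factors (1,1,1,1,1,1,1,1).

Boundary ∂_2: C_2 → C_1 acts by ∂[p,q,r] = [q,r] − [p,r] + [p,q]. For instance
  ∂[3,7,9] = [7,9] − [3,9] + [3,7],
  ∂[2,5,8] = [5,8] − [2,8] + [2,5].
This gives a 14×4 integer matrix of rank 4; reducing to Smith normal form yields diagonal entries (1,1,1,1).

Now H_k = ker ∂_k / im ∂_{k+1}, so:

  H_0: rank C_0 − rank ∂_1 = 9 − 8 = 1, and the invariant factors of ∂_1 are all 1, so H_0 = Z.
  H_1: rank ker ∂_1 − rank ∂_2 = (14 − 8) − 4 = 2, and the invariant factors of ∂_2 are all 1, so H_1 = Z^2.
  H_2: rank ker ∂_2 − rank ∂_3 = (4 − 4) − 0 = 0, and there is no ∂_3, so H_2 = 0.

H_0 = Z,  H_1 = Z^2,  H_2 = 0.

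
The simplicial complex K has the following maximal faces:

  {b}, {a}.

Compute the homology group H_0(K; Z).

Fix the vertex order a < b and write every simplex with vertices in increasing order. Then dim K = 0 and the simplices of K are:

  0-simplices (2): a, b

giving chain groups C_0 ≅ Z^2.

Computing H_k = (kernel of ∂_k) / (image of ∂_{k+1}):

  H_0: rank C_0 − rank ∂_1 = 2 − 0 = 2, and there is no ∂_1, so H_0 = Z^2.

H_0 = Z^2.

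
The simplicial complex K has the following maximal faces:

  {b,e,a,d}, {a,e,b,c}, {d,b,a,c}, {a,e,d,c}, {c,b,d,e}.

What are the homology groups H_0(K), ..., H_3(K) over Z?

H_0 ≅ Z,  H_1 = 0,  H_2 = 0,  H_3 ≅ Z.

K has 5 vertices, 10 edges, 10 triangles, 5 3-simplices.
rank ∂_0 = 0, rank ∂_1 = 4 ⇒ b_0 = 5 − 0 − 4 = 1; all invariant factors of ∂_1 are 1 so no torsion. So H_0 ≅ Z.
rank ∂_1 = 4, rank ∂_2 = 6 ⇒ b_1 = 10 − 4 − 6 = 0; all invariant factors of ∂_2 are 1 so no torsion. So H_1 ≅ 0.
rank ∂_2 = 6, rank ∂_3 = 4 ⇒ b_2 = 10 − 6 − 4 = 0; all invariant factors of ∂_3 are 1 so no torsion. So H_2 ≅ 0.
rank ∂_3 = 4, rank ∂_4 = 0 ⇒ b_3 = 5 − 4 − 0 = 1. So H_3 ≅ Z.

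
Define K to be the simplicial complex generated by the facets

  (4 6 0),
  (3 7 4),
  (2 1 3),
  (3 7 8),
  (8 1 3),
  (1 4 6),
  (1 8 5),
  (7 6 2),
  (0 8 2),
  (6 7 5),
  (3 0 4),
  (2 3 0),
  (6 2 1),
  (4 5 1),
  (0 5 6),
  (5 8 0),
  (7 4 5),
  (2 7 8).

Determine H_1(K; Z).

H_1 = Z ⊕ Z/2.

We work with the vertex ordering 0 < 1 < 2 < 3 < 4 < 5 < 6 < 7 < 8. The simplices of K, each written with vertices in increasing order, are:

  0-simplices (9): [0], [1], [2], [3], [4], [5], [6], [7], [8]
  1-simplices (27): (27 of them)
  2-simplices (18): [0,2,3], [0,2,8], [0,3,4], [0,4,6], [0,5,6], [0,5,8], [1,2,3], [1,2,6], [1,3,8], [1,4,5], [1,4,6], [1,5,8], [2,6,7], [2,7,8], [3,4,7], [3,7,8], [4,5,7], [5,6,7]

so the chain groups are C_0 ≅ Z^9, C_1 ≅ Z^27, C_2 ≅ Z^18.

Boundary ∂_1: C_1 → C_0 is given by ∂[p,q] = [q] − [p]. For instance
  ∂[1,4] = [4] − [1].
As a 9×27 matrix over Z this has rank 8, with invariant factors (1,1,1,1,1,1,1,1).

Boundary ∂_2: C_2 → C_1 acts by ∂[p,q,r] = [q,r] − [p,r] + [p,q]. For instance
  ∂[3,7,8] = [7,8] − [3,8] + [3,7],
  ∂[1,2,6] = [2,6] − [1,6] + [1,2].
The 27×18 boundary matrix has rank 18 and Smith normal form diag(1,1,1,1,1,1,1,1,1,1,1,1,1,1,1,1,1,2).

From H_k ≅ ker(∂_k) / im(∂_{k+1}) we obtain:

  H_1: rank ker ∂_1 − rank ∂_2 = (27 − 8) − 18 = 1, and ∂_2 has invariant factor 2 > 1, so H_1 ≅ Z ⊕ Z/2.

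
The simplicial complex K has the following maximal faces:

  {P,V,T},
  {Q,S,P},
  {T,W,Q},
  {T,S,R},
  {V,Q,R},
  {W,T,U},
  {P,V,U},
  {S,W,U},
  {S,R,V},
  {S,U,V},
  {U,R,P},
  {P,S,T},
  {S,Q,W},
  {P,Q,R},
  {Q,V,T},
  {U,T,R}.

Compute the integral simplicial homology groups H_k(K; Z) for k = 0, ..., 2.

Take the total order P < Q < R < S < T < U < V < W on the vertex set. Then K (dimension 2) consists of the simplices:

  0-simplices (8): P, Q, R, S, T, U, V, W
  1-simplices (24): PQ, PR, PS, PT, PU, PV, QR, QS, QT, QV, QW, RS, RT, RU, RV, ST, SU, SV, SW, TU, TV, TW, UV, UW
  2-simplices (16): PQR, PQS, PRU, PST, PTV, PUV, QRV, QSW, QTV, QTW, RST, RSV, RTU, SUV, SUW, TUW

so the chain groups are C_0 ≅ Z^8, C_1 ≅ Z^24, C_2 ≅ Z^16.

The boundary map ∂_1: C_1 → C_0 sends each edge [p,q] (with p < q) to q − p. For instance
  ∂PS = S − P.
As a 8×24 matrix over Z this has rank 7, with invariant factors (1,1,1,1,1,1,1).

∂_2: C_2 → C_1 sends each 2-simplex [p,q,r] to [q,r] − [p,r] + [p,q]. For instance
  ∂PRU = RU − PU + PR,
  ∂TUW = UW − TW + TU.
The resulting 24×16 matrix has rank 15, and its Smith normal form has invariant factors (1,1,1,1,1,1,1,1,1,1,1,1,1,1,1).

Reading off H_k = ker ∂_k / im ∂_{k+1}:

  H_0: rank C_0 − rank ∂_1 = 8 − 7 = 1, and the invariant factors of ∂_1 are all 1, so H_0 ≅ Z.
  H_1: rank ker ∂_1 − rank ∂_2 = (24 − 7) − 15 = 2, and the invariant factors of ∂_2 are all 1, so H_1 ≅ Z^2.
  H_2: rank ker ∂_2 − rank ∂_3 = (16 − 15) − 0 = 1, and there is no ∂_3, so H_2 ≅ Z.

As a check, the Euler characteristic is 8 − 24 + 16 = 0, which agrees with 1 − 2 + 1 = 0.

H_0 = Z,  H_1 = Z^2,  H_2 = Z.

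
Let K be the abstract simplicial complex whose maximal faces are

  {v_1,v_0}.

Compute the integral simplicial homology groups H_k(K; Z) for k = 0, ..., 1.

H_0 ≅ Z,  H_1 = 0.

Take the total order v_0 < v_1 on the vertex set. Then K (dimension 1) consists of the simplices:

  0-simplices (2): [v_0], [v_1]
  1-simplices (1): [v_0,v_1]

Hence C_0 ≅ Z^2, C_1 ≅ Z^1.

Boundary ∂_1: C_1 → C_0 sends each edge [p,q] (with p < q) to q − p.
The 2×1 boundary matrix has rank 1 and Smith normal form diag(1).

From H_k ≅ ker(∂_k) / im(∂_{k+1}) we obtain:

  H_0: rank C_0 − rank ∂_1 = 2 − 1 = 1, and the invariant factors of ∂_1 are all 1, so H_0 ≅ Z.
  H_1: rank ker ∂_1 − rank ∂_2 = (1 − 1) − 0 = 0, and there is no ∂_2, so H_1 ≅ 0.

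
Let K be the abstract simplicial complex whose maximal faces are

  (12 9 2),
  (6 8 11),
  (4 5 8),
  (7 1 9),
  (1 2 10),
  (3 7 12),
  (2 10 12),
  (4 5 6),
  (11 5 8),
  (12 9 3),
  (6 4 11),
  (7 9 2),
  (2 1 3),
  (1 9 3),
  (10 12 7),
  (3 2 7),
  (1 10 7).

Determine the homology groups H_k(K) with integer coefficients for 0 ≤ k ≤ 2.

Fix the vertex order 1 < 2 < 3 < 4 < 5 < 6 < 7 < 8 < 9 < 10 < 11 < 12 and write every simplex with vertices in increasing order. Then dim K = 2 and the simplices of K are:

  0-simplices (12): [1], [2], [3], [4], [5], [6], [7], [8], [9], [10], [11], [12]
  1-simplices (28): (28 of them)
  2-simplices (17): (17 of them)

giving chain groups C_0 ≅ Z^12, C_1 ≅ Z^28, C_2 ≅ Z^17.

Boundary ∂_1: C_1 → C_0 maps an edge to its endpoints' difference, ∂[p,q] = q − p.
As a 12×28 matrix over Z this has rank 10, with invariant factors (1,1,1,1,1,1,1,1,1,1).

∂_2: C_2 → C_1 maps a triangle to the signed sum of its edges. For instance
  ∂[4,5,8] = [5,8] − [4,8] + [4,5],
  ∂[2,7,9] = [7,9] − [2,9] + [2,7].
As a 28×17 matrix over Z this has rank 17, with invariant factors (1,1,1,1,1,1,1,1,1,1,1,1,1,1,1,1,2).

Computing H_k = (kernel of ∂_k) / (image of ∂_{k+1}):

  H_0: rank C_0 − rank ∂_1 = 12 − 10 = 2, and the invariant factors of ∂_1 are all 1, so H_0 ≅ Z^2.
  H_1: rank ker ∂_1 − rank ∂_2 = (28 − 10) − 17 = 1, and ∂_2 has invariant factor 2 > 1, so H_1 ≅ Z ⊕ Z/2Z.
  H_2: rank ker ∂_2 − rank ∂_3 = (17 − 17) − 0 = 0, and there is no ∂_3, so H_2 ≅ 0.

H_0 = Z^2,  H_1 = Z ⊕ Z/2Z,  H_2 = 0.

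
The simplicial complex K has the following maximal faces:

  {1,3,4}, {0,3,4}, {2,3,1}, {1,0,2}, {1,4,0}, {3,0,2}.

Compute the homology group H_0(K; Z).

H_0 ≅ Z.

Take the total order 0 < 1 < 2 < 3 < 4 on the vertex set. Then K (dimension 2) consists of the simplices:

  0-simplices (5): [0], [1], [2], [3], [4]
  1-simplices (9): [0,1], [0,2], [0,3], [0,4], [1,2], [1,3], [1,4], [2,3], [3,4]
  2-simplices (6): [0,1,2], [0,1,4], [0,2,3], [0,3,4], [1,2,3], [1,3,4]

giving chain groups C_0 ≅ Z^5, C_1 ≅ Z^9, C_2 ≅ Z^6.

The boundary map ∂_1: C_1 → C_0 sends each edge [p,q] (with p < q) to q − p.
As a 5×9 matrix over Z this has rank 4, with invariant factors (1,1,1,1).

Boundary ∂_2: C_2 → C_1 acts by ∂[p,q,r] = [q,r] − [p,r] + [p,q]. For instance
  ∂[1,2,3] = [2,3] − [1,3] + [1,2],
  ∂[1,3,4] = [3,4] − [1,4] + [1,3].
As a 9×6 matrix over Z this has rank 5, with invariant factors (1,1,1,1,1).

Reading off H_k = ker ∂_k / im ∂_{k+1}:

  H_0: rank C_0 − rank ∂_1 = 5 − 4 = 1, and the invariant factors of ∂_1 are all 1, so H_0 ≅ Z.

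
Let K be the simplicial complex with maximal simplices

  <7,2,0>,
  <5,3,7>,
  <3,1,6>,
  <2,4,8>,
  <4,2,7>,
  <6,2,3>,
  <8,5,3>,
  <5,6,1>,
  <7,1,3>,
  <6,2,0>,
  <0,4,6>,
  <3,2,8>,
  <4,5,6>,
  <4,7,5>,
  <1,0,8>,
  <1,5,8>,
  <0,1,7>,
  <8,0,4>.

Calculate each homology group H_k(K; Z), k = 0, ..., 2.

H_0 = Z,  H_1 = Z ⊕ Z/2Z,  H_2 = 0.

We work with the vertex ordering 0 < 1 < 2 < 3 < 4 < 5 < 6 < 7 < 8. The simplices of K, each written with vertices in increasing order, are:

  0-simplices (9): [0], [1], [2], [3], [4], [5], [6], [7], [8]
  1-simplices (27): (27 of them)
  2-simplices (18): [0,1,7], [0,1,8], [0,2,6], [0,2,7], [0,4,6], [0,4,8], [1,3,6], [1,3,7], [1,5,6], [1,5,8], [2,3,6], [2,3,8], [2,4,7], [2,4,8], [3,5,7], [3,5,8], [4,5,6], [4,5,7]

Hence C_0 ≅ Z^9, C_1 ≅ Z^27, C_2 ≅ Z^18.

∂_1: C_1 → C_0 sends each edge [p,q] (with p < q) to q − p. For instance
  ∂[2,3] = [3] − [2].
As a 9×27 matrix over Z this has rank 8, with invariant factors (1,1,1,1,1,1,1,1).

Boundary ∂_2: C_2 → C_1 acts by ∂[p,q,r] = [q,r] − [p,r] + [p,q]. For instance
  ∂[0,2,6] = [2,6] − [0,6] + [0,2],
  ∂[1,3,7] = [3,7] − [1,7] + [1,3].
As a 27×18 matrix over Z this has rank 18, with invariant factors (1,1,1,1,1,1,1,1,1,1,1,1,1,1,1,1,1,2).

Now H_k = ker ∂_k / im ∂_{k+1}, so:

  H_0: rank C_0 − rank ∂_1 = 9 − 8 = 1, and the invariant factors of ∂_1 are all 1, so H_0 ≅ Z.
  H_1: rank ker ∂_1 − rank ∂_2 = (27 − 8) − 18 = 1, and ∂_2 has invariant factor 2 > 1, so H_1 ≅ Z ⊕ Z/2Z.
  H_2: rank ker ∂_2 − rank ∂_3 = (18 − 18) − 0 = 0, and there is no ∂_3, so H_2 ≅ 0.

(K is a triangulation of the Klein bottle.)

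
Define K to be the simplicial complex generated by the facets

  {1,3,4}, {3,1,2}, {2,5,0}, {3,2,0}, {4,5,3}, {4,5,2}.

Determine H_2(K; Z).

H_2 ≅ 0.

Take the total order 0 < 1 < 2 < 3 < 4 < 5 on the vertex set. Then K (dimension 2) consists of the simplices:

  0-simplices (6): [0], [1], [2], [3], [4], [5]
  1-simplices (12): [0,2], [0,3], [0,5], [1,2], [1,3], [1,4], [2,3], [2,4], [2,5], [3,4], [3,5], [4,5]
  2-simplices (6): [0,2,3], [0,2,5], [1,2,3], [1,3,4], [2,4,5], [3,4,5]

Hence C_0 ≅ Z^6, C_1 ≅ Z^12, C_2 ≅ Z^6.

∂_1: C_1 → C_0 maps an edge to its endpoints' difference, ∂[p,q] = q − p. For instance
  ∂[2,3] = [3] − [2].
This gives a 6×12 integer matrix of rank 5; reducing to Smith normal form yields diagonal entries (1,1,1,1,1).

The boundary map ∂_2: C_2 → C_1 acts by ∂[p,q,r] = [q,r] − [p,r] + [p,q]. For instance
  ∂[1,3,4] = [3,4] − [1,4] + [1,3],
  ∂[2,4,5] = [4,5] − [2,5] + [2,4].
The 12×6 boundary matrix has rank 6 and Smith normal form diag(1,1,1,1,1,1).

Now H_k = ker ∂_k / im ∂_{k+1}, so:

  H_2: rank ker ∂_2 − rank ∂_3 = (6 − 6) − 0 = 0, and there is no ∂_3, so H_2 = 0.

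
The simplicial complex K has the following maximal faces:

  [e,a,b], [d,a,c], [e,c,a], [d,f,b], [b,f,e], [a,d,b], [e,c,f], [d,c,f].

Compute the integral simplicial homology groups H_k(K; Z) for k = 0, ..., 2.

H_0 ≅ Z,  H_1 = 0,  H_2 ≅ Z.

Take the total order a < b < c < d < e < f on the vertex set. Then K (dimension 2) consists of the simplices:

  0-simplices (6): a, b, c, d, e, f
  1-simplices (12): ab, ac, ad, ae, bd, be, bf, cd, ce, cf, df, ef
  2-simplices (8): abd, abe, acd, ace, bdf, bef, cdf, cef

giving chain groups C_0 ≅ Z^6, C_1 ≅ Z^12, C_2 ≅ Z^8.

∂_1: C_1 → C_0 is given by ∂[p,q] = [q] − [p]. For instance
  ∂ae = e − a.
The 6×12 boundary matrix has rank 5 and Smith normal form diag(1,1,1,1,1).

Boundary ∂_2: C_2 → C_1 sends each 2-simplex [p,q,r] to [q,r] − [p,r] + [p,q]. For instance
  ∂bdf = df − bf + bd,
  ∂abd = bd − ad + ab.
The 12×8 boundary matrix has rank 7 and Smith normal form diag(1,1,1,1,1,1,1).

From H_k ≅ ker(∂_k) / im(∂_{k+1}) we obtain:

  H_0: rank C_0 − rank ∂_1 = 6 − 5 = 1, and the invariant factors of ∂_1 are all 1, so H_0 = Z.
  H_1: rank ker ∂_1 − rank ∂_2 = (12 − 5) − 7 = 0, and the invariant factors of ∂_2 are all 1, so H_1 = 0.
  H_2: rank ker ∂_2 − rank ∂_3 = (8 − 7) − 0 = 1, and there is no ∂_3, so H_2 = Z.

(K is a triangulation of the 2-sphere S^2.)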